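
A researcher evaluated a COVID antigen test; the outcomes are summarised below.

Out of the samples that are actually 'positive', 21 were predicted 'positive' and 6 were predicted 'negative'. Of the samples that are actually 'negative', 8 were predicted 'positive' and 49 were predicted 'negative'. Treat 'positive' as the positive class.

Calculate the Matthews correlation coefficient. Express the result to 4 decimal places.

0.6261

MCC = (TP·TN − FP·FN) / √((TP+FP)(TP+FN)(TN+FP)(TN+FN))
Numerator = 21·49 − 8·6 = 981
Denominator = √(29·27·57·55) = √2454705 = 1566.7498
MCC = 981 / 1566.7498 = 0.6261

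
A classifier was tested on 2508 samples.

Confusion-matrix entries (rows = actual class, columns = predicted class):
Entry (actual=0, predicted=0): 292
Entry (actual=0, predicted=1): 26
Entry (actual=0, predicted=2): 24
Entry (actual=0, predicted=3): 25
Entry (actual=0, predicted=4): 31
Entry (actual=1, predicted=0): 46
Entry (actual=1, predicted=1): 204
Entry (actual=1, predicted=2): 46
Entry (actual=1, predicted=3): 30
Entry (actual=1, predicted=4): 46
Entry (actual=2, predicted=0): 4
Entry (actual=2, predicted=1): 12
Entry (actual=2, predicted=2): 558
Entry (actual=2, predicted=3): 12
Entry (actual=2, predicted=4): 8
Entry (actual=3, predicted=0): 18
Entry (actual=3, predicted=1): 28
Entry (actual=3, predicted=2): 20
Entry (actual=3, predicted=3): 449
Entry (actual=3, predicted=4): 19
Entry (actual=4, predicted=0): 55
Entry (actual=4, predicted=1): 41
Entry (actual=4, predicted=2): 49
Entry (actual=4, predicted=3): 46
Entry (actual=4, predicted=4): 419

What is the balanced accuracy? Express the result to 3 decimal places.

0.750

Balanced accuracy = mean of per-class recall.
  0: recall = 292/398 = 0.7337
  1: recall = 204/372 = 0.5484
  2: recall = 558/594 = 0.9394
  3: recall = 449/534 = 0.8408
  4: recall = 419/610 = 0.6869
Mean = (0.7337 + 0.5484 + 0.9394 + 0.8408 + 0.6869) / 5 = 0.750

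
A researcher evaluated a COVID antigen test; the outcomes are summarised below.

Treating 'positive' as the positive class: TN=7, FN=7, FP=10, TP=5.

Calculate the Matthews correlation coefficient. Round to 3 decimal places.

-0.169

MCC = (TP·TN − FP·FN) / √((TP+FP)(TP+FN)(TN+FP)(TN+FN))
Numerator = 5·7 − 10·7 = -35
Denominator = √(15·12·17·14) = √42840 = 206.9783
MCC = -35 / 206.9783 = -0.169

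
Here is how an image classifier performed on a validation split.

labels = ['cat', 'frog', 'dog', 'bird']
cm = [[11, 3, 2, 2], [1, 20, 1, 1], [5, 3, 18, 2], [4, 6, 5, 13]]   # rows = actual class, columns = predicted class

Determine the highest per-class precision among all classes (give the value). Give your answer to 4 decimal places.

0.7222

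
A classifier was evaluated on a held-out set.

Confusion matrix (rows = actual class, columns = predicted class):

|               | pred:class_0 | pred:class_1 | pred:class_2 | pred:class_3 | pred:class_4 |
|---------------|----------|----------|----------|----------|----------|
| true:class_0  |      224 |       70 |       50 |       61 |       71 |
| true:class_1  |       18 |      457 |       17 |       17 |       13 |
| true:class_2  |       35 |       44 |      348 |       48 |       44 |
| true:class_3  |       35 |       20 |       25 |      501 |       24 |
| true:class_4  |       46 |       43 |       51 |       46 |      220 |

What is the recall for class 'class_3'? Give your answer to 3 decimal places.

0.828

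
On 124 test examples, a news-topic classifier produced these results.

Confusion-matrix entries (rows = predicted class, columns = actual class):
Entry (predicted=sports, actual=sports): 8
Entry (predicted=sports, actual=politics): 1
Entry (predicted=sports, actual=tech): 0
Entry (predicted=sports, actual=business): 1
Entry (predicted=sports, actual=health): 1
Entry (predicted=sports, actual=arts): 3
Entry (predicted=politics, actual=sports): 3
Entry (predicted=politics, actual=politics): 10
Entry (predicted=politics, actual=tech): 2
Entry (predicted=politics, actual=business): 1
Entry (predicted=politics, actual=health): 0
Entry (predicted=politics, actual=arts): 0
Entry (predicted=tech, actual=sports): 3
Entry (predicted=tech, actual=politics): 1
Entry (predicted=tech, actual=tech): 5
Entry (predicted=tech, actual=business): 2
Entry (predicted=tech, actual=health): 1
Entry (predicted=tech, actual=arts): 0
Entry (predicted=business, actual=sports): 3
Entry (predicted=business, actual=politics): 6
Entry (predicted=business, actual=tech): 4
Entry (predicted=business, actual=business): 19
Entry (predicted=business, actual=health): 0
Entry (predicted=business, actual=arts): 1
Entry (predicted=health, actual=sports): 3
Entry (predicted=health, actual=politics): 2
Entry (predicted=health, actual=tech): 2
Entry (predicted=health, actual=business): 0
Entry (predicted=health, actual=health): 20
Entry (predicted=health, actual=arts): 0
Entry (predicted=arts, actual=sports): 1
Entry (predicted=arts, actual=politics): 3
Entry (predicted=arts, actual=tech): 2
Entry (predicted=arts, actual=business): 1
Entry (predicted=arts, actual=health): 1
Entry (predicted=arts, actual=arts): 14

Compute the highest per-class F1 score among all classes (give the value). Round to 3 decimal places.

0.800

Per-class F1 score (2·TP/(2·TP+FP+FN)):
  sports: TP=8, FP=1+0+1+1+3=6, FN=3+3+3+3+1=13 → 16/35 = 0.4571
  politics: TP=10, FP=3+2+1+0+0=6, FN=1+1+6+2+3=13 → 20/39 = 0.5128
  tech: TP=5, FP=3+1+2+1+0=7, FN=0+2+4+2+2=10 → 10/27 = 0.3704
  business: TP=19, FP=3+6+4+0+1=14, FN=1+1+2+0+1=5 → 38/57 = 0.6667
  health: TP=20, FP=3+2+2+0+0=7, FN=1+0+1+0+1=3 → 40/50 = 0.8000
  arts: TP=14, FP=1+3+2+1+1=8, FN=3+0+0+1+0=4 → 28/40 = 0.7000
Highest is class 'health' with F1 score = 0.800.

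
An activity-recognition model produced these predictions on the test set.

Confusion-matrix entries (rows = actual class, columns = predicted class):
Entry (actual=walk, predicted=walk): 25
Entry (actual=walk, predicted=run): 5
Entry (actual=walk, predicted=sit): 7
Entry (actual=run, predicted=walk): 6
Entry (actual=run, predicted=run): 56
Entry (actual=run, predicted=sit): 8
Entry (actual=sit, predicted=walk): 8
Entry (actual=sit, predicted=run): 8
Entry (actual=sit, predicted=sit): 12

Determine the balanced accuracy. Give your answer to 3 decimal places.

Balanced accuracy = mean of per-class recall.
  walk: recall = 25/37 = 0.6757
  run: recall = 56/70 = 0.8000
  sit: recall = 12/28 = 0.4286
Mean = (0.6757 + 0.8000 + 0.4286) / 3 = 0.635

0.635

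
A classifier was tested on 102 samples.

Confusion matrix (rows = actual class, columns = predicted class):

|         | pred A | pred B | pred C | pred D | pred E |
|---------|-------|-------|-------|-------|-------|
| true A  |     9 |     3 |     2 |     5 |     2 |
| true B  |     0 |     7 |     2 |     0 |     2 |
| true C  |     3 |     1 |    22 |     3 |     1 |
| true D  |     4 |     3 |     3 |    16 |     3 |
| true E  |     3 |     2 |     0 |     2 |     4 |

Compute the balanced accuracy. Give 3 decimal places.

0.543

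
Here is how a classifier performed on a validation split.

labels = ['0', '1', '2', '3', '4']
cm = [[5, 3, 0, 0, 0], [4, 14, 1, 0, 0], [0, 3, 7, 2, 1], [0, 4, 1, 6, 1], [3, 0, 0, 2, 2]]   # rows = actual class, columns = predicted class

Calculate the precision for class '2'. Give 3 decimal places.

0.778

Take TP from the diagonal, FP from the rest of the '2' prediction marginal, FN from the rest of the '2' actual marginal.
precision = TP/(TP+FP).
2: TP=7, FP=0+1+1+0=2 → 7/9 = 0.7778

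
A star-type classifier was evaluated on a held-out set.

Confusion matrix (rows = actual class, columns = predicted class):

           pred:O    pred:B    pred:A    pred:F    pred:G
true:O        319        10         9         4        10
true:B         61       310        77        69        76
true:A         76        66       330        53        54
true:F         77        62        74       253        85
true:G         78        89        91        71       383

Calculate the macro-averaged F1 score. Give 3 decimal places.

Per-class F1 score (2·TP/(2·TP+FP+FN)):
  O: TP=319, FP=61+76+77+78=292, FN=10+9+4+10=33 → 638/963 = 0.6625
  B: TP=310, FP=10+66+62+89=227, FN=61+77+69+76=283 → 620/1130 = 0.5487
  A: TP=330, FP=9+77+74+91=251, FN=76+66+53+54=249 → 660/1160 = 0.5690
  F: TP=253, FP=4+69+53+71=197, FN=77+62+74+85=298 → 506/1001 = 0.5055
  G: TP=383, FP=10+76+54+85=225, FN=78+89+91+71=329 → 766/1320 = 0.5803
Macro-F1 score = mean = (0.6625 + 0.5487 + 0.5690 + 0.5055 + 0.5803) / 5 = 0.573

0.573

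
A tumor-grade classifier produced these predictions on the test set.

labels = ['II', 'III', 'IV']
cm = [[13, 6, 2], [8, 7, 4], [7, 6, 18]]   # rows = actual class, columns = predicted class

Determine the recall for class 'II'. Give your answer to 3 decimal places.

0.619

Take TP from the diagonal, FP from the rest of the 'II' prediction marginal, FN from the rest of the 'II' actual marginal.
recall = TP/(TP+FN).
II: TP=13, FN=6+2=8 → 13/21 = 0.6190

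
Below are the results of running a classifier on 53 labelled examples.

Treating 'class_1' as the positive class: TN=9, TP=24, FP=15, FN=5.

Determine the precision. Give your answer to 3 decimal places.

0.615

Precision = TP/(TP+FP) = 24/(24+15) = 24/39 = 0.615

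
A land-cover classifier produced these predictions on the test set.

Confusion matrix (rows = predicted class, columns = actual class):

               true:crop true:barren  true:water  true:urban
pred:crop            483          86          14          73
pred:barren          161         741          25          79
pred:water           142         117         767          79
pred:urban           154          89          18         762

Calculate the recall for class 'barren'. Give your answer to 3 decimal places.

0.717

Treat 'barren' as positive and all other classes as negative.
recall = TP/(TP+FN).
barren: TP=741, FN=86+117+89=292 → 741/1033 = 0.7173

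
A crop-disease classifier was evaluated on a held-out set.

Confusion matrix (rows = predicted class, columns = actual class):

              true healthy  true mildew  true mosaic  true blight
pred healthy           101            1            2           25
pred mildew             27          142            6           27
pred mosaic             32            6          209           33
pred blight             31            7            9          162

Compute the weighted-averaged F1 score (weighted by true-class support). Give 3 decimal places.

0.740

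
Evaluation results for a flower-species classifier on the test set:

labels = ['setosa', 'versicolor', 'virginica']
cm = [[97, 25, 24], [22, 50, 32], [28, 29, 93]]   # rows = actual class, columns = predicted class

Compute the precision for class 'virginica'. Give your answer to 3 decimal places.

0.624

Take TP from the diagonal, FP from the rest of the 'virginica' prediction marginal, FN from the rest of the 'virginica' actual marginal.
precision = TP/(TP+FP).
virginica: TP=93, FP=24+32=56 → 93/149 = 0.6242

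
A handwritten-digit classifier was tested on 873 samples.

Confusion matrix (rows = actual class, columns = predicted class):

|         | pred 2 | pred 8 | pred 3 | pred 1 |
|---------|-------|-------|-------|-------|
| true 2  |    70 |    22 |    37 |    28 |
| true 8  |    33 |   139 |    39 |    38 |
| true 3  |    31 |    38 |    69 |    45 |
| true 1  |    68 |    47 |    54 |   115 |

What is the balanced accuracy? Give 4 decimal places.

Balanced accuracy = mean of per-class recall.
  2: recall = 70/157 = 0.44586
  8: recall = 139/249 = 0.55823
  3: recall = 69/183 = 0.37705
  1: recall = 115/284 = 0.40493
Mean = (0.44586 + 0.55823 + 0.37705 + 0.40493) / 4 = 0.4465

0.4465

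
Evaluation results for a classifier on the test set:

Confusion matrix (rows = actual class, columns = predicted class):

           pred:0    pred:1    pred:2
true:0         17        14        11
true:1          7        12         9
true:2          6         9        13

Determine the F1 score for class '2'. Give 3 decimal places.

0.426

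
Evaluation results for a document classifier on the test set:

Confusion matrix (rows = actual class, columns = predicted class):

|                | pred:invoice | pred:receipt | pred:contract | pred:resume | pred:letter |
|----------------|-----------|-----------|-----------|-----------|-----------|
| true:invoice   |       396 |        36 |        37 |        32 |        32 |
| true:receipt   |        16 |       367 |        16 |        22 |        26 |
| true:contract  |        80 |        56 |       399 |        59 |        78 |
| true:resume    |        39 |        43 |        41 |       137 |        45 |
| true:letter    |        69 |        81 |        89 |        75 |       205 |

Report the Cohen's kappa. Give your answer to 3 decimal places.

0.505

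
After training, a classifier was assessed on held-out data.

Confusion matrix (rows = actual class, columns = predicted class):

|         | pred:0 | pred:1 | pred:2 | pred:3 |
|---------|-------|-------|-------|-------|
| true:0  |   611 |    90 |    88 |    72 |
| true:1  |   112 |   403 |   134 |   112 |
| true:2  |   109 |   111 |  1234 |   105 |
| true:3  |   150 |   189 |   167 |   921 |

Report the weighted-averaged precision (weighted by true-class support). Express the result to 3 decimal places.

Per-class precision (TP/(TP+FP)):
  0: TP=611, FP=112+109+150=371 → 611/982 = 0.6222
  1: TP=403, FP=90+111+189=390 → 403/793 = 0.5082
  2: TP=1234, FP=88+134+167=389 → 1234/1623 = 0.7603
  3: TP=921, FP=72+112+105=289 → 921/1210 = 0.7612
Weighted-precision = Σ (supportᵢ/N)·precisionᵢ with N=4608: (861/4608)·0.6222 + (761/4608)·0.5082 + (1559/4608)·0.7603 + (1427/4608)·0.7612 = 0.693

0.693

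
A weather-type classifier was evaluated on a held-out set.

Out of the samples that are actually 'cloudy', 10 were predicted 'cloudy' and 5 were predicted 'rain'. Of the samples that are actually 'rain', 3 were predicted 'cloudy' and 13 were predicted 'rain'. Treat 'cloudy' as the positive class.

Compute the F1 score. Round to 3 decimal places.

Precision = TP/(TP+FP) = 10/13 = 0.7692
Recall = TP/(TP+FN) = 10/15 = 0.6667
F1 = 2·TP/(2·TP+FP+FN) = 20/28 = 0.714

0.714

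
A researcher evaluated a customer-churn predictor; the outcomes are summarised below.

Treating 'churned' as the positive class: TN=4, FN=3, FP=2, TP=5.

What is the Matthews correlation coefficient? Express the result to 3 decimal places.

MCC = (TP·TN − FP·FN) / √((TP+FP)(TP+FN)(TN+FP)(TN+FN))
Numerator = 5·4 − 2·3 = 14
Denominator = √(7·8·6·7) = √2352 = 48.4974
MCC = 14 / 48.4974 = 0.289

0.289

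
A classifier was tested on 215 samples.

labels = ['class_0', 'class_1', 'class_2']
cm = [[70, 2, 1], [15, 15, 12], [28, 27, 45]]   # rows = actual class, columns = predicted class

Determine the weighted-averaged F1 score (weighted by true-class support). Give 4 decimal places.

Per-class F1 score (2·TP/(2·TP+FP+FN)):
  class_0: TP=70, FP=15+28=43, FN=2+1=3 → 140/186 = 0.75269
  class_1: TP=15, FP=2+27=29, FN=15+12=27 → 30/86 = 0.34884
  class_2: TP=45, FP=1+12=13, FN=28+27=55 → 90/158 = 0.56962
Weighted-F1 score = Σ (supportᵢ/N)·F1 scoreᵢ with N=215: (73/215)·0.75269 + (42/215)·0.34884 + (100/215)·0.56962 = 0.5886

0.5886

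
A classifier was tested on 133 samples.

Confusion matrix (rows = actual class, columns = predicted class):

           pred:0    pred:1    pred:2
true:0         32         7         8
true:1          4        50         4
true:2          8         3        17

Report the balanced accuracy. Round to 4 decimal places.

0.7167

Balanced accuracy = mean of per-class recall.
  0: recall = 32/47 = 0.68085
  1: recall = 50/58 = 0.86207
  2: recall = 17/28 = 0.60714
Mean = (0.68085 + 0.86207 + 0.60714) / 3 = 0.7167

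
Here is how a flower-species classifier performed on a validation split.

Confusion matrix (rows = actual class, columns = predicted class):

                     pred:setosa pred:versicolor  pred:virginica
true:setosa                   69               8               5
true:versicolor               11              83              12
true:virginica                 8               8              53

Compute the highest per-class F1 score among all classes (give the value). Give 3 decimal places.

Per-class F1 score (2·TP/(2·TP+FP+FN)):
  setosa: TP=69, FP=11+8=19, FN=8+5=13 → 138/170 = 0.8118
  versicolor: TP=83, FP=8+8=16, FN=11+12=23 → 166/205 = 0.8098
  virginica: TP=53, FP=5+12=17, FN=8+8=16 → 106/139 = 0.7626
Highest is class 'setosa' with F1 score = 0.812.

0.812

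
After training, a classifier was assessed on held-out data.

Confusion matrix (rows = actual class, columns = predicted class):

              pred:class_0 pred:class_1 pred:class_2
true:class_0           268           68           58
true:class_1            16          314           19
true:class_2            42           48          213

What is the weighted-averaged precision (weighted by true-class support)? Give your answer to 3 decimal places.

0.766

Per-class precision (TP/(TP+FP)):
  class_0: TP=268, FP=16+42=58 → 268/326 = 0.8221
  class_1: TP=314, FP=68+48=116 → 314/430 = 0.7302
  class_2: TP=213, FP=58+19=77 → 213/290 = 0.7345
Weighted-precision = Σ (supportᵢ/N)·precisionᵢ with N=1046: (394/1046)·0.8221 + (349/1046)·0.7302 + (303/1046)·0.7345 = 0.766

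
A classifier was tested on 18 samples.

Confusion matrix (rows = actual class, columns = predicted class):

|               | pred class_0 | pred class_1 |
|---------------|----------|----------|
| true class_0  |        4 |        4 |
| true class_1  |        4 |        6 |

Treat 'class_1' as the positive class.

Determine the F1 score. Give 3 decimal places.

Precision = TP/(TP+FP) = 6/10 = 0.6000
Recall = TP/(TP+FN) = 6/10 = 0.6000
F1 = 2·TP/(2·TP+FP+FN) = 12/20 = 0.600

0.600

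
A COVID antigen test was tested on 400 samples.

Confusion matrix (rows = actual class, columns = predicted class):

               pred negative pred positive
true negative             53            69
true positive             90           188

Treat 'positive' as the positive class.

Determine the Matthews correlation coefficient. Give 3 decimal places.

0.106

MCC = (TP·TN − FP·FN) / √((TP+FP)(TP+FN)(TN+FP)(TN+FN))
Numerator = 188·53 − 69·90 = 3754
Denominator = √(257·278·122·143) = √1246446916 = 35305.0551
MCC = 3754 / 35305.0551 = 0.106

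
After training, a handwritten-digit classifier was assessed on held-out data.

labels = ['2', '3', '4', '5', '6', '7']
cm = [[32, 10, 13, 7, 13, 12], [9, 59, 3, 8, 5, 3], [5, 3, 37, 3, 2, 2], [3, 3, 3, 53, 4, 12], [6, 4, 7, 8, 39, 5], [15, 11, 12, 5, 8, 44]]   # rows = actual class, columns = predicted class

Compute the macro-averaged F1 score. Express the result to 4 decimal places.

0.5629

Per-class F1 score (2·TP/(2·TP+FP+FN)):
  2: TP=32, FP=9+5+3+6+15=38, FN=10+13+7+13+12=55 → 64/157 = 0.40764
  3: TP=59, FP=10+3+3+4+11=31, FN=9+3+8+5+3=28 → 118/177 = 0.66667
  4: TP=37, FP=13+3+3+7+12=38, FN=5+3+3+2+2=15 → 74/127 = 0.58268
  5: TP=53, FP=7+8+3+8+5=31, FN=3+3+3+4+12=25 → 106/162 = 0.65432
  6: TP=39, FP=13+5+2+4+8=32, FN=6+4+7+8+5=30 → 78/140 = 0.55714
  7: TP=44, FP=12+3+2+12+5=34, FN=15+11+12+5+8=51 → 88/173 = 0.50867
Macro-F1 score = mean = (0.40764 + 0.66667 + 0.58268 + 0.65432 + 0.55714 + 0.50867) / 6 = 0.5629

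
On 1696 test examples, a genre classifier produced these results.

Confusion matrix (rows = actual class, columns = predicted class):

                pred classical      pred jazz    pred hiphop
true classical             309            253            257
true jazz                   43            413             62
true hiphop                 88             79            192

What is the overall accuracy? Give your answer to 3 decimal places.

0.539

Accuracy = trace / total = (309+413+192=914) / 1696 = 914/1696 = 0.539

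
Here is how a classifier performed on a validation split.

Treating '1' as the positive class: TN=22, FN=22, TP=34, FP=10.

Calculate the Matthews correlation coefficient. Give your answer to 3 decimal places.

MCC = (TP·TN − FP·FN) / √((TP+FP)(TP+FN)(TN+FP)(TN+FN))
Numerator = 34·22 − 10·22 = 528
Denominator = √(44·56·32·44) = √3469312 = 1862.6089
MCC = 528 / 1862.6089 = 0.283

0.283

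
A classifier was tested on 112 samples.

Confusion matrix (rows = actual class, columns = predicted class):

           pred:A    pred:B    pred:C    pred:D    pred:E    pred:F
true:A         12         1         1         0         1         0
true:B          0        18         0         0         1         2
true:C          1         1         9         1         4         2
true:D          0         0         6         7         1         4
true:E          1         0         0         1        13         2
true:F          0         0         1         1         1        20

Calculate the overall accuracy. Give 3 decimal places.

Accuracy = trace / total = (12+18+9+7+13+20=79) / 112 = 79/112 = 0.705

0.705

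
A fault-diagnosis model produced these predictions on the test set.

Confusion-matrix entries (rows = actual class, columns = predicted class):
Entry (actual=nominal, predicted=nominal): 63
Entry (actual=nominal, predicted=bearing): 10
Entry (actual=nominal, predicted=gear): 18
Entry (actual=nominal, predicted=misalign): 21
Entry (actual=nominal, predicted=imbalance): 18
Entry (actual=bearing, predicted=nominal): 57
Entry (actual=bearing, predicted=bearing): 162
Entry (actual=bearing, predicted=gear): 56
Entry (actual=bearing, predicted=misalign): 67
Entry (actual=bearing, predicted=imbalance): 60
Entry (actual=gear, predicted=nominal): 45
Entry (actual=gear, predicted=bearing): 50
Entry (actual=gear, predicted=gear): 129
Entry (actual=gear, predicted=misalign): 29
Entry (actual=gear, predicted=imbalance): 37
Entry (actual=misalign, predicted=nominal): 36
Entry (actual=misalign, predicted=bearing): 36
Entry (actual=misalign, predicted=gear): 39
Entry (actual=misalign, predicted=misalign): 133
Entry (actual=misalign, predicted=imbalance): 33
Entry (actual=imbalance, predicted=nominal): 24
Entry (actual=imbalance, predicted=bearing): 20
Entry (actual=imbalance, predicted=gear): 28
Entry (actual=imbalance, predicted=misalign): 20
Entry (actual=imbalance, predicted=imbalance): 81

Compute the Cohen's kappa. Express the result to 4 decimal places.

0.3027

Observed agreement pₒ = trace/N = 568/1272 = 0.44654
Expected agreement pₑ = Σ (rowᵢ·colᵢ)/N² = (130·225 + 402·278 + 290·270 + 277·270 + 173·229)/1272² = 0.20625
κ = (pₒ − pₑ)/(1 − pₑ) = (0.44654 − 0.20625)/(1 − 0.20625) = 0.3027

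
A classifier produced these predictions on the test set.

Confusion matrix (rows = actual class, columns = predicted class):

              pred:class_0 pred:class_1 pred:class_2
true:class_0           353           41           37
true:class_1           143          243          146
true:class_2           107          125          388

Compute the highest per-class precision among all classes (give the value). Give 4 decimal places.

0.6795

Per-class precision (TP/(TP+FP)):
  class_0: TP=353, FP=143+107=250 → 353/603 = 0.58541
  class_1: TP=243, FP=41+125=166 → 243/409 = 0.59413
  class_2: TP=388, FP=37+146=183 → 388/571 = 0.67951
Highest is class 'class_2' with precision = 0.6795.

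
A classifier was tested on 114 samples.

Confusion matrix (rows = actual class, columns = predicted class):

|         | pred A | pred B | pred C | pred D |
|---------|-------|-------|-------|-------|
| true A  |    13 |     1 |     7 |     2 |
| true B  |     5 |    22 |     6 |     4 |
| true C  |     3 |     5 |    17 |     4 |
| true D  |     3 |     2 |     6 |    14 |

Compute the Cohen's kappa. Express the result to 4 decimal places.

0.4353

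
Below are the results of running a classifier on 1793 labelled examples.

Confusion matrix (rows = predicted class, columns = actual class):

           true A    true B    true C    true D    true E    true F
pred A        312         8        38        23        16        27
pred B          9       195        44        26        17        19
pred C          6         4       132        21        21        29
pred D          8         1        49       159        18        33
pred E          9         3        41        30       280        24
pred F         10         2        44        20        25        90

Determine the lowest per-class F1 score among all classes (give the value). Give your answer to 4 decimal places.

0.4358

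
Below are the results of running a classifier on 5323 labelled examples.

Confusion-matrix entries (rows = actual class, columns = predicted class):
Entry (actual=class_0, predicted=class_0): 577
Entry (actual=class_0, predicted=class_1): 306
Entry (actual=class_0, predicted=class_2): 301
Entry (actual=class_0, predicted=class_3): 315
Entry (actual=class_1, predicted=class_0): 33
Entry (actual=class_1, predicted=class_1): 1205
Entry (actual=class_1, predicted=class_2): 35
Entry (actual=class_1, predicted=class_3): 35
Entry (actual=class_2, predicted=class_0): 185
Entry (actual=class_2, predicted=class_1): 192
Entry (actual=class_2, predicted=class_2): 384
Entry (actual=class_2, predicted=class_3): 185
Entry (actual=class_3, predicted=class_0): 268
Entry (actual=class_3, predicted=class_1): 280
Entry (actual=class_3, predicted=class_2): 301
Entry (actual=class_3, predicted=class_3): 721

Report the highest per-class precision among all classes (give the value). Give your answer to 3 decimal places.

Per-class precision (TP/(TP+FP)):
  class_0: TP=577, FP=33+185+268=486 → 577/1063 = 0.5428
  class_1: TP=1205, FP=306+192+280=778 → 1205/1983 = 0.6077
  class_2: TP=384, FP=301+35+301=637 → 384/1021 = 0.3761
  class_3: TP=721, FP=315+35+185=535 → 721/1256 = 0.5740
Highest is class 'class_1' with precision = 0.608.

0.608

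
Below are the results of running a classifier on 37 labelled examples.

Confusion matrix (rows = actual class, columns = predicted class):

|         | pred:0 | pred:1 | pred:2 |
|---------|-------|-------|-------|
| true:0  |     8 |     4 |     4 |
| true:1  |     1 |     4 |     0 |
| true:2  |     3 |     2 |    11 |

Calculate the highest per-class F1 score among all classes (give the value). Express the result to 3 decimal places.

Per-class F1 score (2·TP/(2·TP+FP+FN)):
  0: TP=8, FP=1+3=4, FN=4+4=8 → 16/28 = 0.5714
  1: TP=4, FP=4+2=6, FN=1+0=1 → 8/15 = 0.5333
  2: TP=11, FP=4+0=4, FN=3+2=5 → 22/31 = 0.7097
Highest is class '2' with F1 score = 0.710.

0.710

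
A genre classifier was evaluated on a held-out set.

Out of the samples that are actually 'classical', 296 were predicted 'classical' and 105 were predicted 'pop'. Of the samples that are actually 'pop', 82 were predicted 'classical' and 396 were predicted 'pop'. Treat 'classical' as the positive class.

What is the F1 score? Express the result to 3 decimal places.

0.760

Precision = TP/(TP+FP) = 296/378 = 0.7831
Recall = TP/(TP+FN) = 296/401 = 0.7382
F1 = 2·TP/(2·TP+FP+FN) = 592/779 = 0.760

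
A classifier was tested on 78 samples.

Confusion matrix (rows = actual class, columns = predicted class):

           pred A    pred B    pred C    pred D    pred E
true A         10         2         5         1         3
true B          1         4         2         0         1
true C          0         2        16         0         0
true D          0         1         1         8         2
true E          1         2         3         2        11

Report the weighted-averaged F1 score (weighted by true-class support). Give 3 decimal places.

0.626

Per-class F1 score (2·TP/(2·TP+FP+FN)):
  A: TP=10, FP=1+0+0+1=2, FN=2+5+1+3=11 → 20/33 = 0.6061
  B: TP=4, FP=2+2+1+2=7, FN=1+2+0+1=4 → 8/19 = 0.4211
  C: TP=16, FP=5+2+1+3=11, FN=0+2+0+0=2 → 32/45 = 0.7111
  D: TP=8, FP=1+0+0+2=3, FN=0+1+1+2=4 → 16/23 = 0.6957
  E: TP=11, FP=3+1+0+2=6, FN=1+2+3+2=8 → 22/36 = 0.6111
Weighted-F1 score = Σ (supportᵢ/N)·F1 scoreᵢ with N=78: (21/78)·0.6061 + (8/78)·0.4211 + (18/78)·0.7111 + (12/78)·0.6957 + (19/78)·0.6111 = 0.626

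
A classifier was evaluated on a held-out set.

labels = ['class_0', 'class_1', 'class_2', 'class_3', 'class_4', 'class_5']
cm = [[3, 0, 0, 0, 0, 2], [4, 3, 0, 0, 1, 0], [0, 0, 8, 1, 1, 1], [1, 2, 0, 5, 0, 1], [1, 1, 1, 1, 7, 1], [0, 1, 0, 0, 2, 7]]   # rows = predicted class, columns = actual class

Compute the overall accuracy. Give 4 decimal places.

0.6000

Accuracy = trace / total = (3+3+8+5+7+7=33) / 55 = 33/55 = 0.6000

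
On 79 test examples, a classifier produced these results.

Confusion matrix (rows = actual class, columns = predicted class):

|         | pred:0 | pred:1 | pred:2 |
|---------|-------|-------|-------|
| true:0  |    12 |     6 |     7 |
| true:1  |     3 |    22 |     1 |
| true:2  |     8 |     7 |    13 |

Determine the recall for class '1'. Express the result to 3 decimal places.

0.846

recall = TP/(TP+FN).
1: TP=22, FN=3+1=4 → 22/26 = 0.8462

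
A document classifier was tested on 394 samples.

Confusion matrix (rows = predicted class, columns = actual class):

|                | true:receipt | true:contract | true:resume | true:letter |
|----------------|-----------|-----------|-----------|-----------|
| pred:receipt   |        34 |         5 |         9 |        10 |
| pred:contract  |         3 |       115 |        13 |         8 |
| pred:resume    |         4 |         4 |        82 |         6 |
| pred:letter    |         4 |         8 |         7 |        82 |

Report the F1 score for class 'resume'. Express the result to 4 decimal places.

0.7923

Treat 'resume' as positive and all other classes as negative.
F1 score = 2·TP/(2·TP+FP+FN).
resume: TP=82, FP=4+4+6=14, FN=9+13+7=29 → 164/207 = 0.79227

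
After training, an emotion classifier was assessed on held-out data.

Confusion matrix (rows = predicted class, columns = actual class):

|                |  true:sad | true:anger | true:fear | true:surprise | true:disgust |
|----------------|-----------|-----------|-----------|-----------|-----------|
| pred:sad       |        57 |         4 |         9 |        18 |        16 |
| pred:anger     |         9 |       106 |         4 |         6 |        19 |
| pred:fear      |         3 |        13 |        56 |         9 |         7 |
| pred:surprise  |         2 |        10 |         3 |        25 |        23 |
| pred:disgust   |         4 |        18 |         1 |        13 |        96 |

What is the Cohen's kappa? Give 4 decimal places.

Observed agreement pₒ = trace/N = 340/531 = 0.64030
Expected agreement pₑ = Σ (rowᵢ·colᵢ)/N² = (75·104 + 151·144 + 73·88 + 71·63 + 161·132)/531² = 0.21880
κ = (pₒ − pₑ)/(1 − pₑ) = (0.64030 − 0.21880)/(1 − 0.21880) = 0.5396

0.5396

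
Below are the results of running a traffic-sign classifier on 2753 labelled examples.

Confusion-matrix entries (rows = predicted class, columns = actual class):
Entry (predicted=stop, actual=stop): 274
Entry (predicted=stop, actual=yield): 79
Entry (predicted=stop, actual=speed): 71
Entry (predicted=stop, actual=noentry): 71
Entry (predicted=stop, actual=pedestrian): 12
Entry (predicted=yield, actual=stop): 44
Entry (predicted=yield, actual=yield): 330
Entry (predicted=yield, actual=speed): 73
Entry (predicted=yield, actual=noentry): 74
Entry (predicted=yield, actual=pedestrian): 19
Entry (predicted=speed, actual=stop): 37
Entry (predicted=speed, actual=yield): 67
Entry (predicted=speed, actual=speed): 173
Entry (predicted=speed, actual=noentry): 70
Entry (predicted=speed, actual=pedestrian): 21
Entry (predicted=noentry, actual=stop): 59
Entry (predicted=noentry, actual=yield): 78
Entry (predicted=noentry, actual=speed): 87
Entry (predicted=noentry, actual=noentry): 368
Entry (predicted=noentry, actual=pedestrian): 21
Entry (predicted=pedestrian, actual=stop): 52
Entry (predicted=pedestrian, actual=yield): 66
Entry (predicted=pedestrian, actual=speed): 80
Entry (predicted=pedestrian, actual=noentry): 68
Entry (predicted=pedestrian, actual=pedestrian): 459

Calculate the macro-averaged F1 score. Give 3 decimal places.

0.570

Per-class F1 score (2·TP/(2·TP+FP+FN)):
  stop: TP=274, FP=79+71+71+12=233, FN=44+37+59+52=192 → 548/973 = 0.5632
  yield: TP=330, FP=44+73+74+19=210, FN=79+67+78+66=290 → 660/1160 = 0.5690
  speed: TP=173, FP=37+67+70+21=195, FN=71+73+87+80=311 → 346/852 = 0.4061
  noentry: TP=368, FP=59+78+87+21=245, FN=71+74+70+68=283 → 736/1264 = 0.5823
  pedestrian: TP=459, FP=52+66+80+68=266, FN=12+19+21+21=73 → 918/1257 = 0.7303
Macro-F1 score = mean = (0.5632 + 0.5690 + 0.4061 + 0.5823 + 0.7303) / 5 = 0.570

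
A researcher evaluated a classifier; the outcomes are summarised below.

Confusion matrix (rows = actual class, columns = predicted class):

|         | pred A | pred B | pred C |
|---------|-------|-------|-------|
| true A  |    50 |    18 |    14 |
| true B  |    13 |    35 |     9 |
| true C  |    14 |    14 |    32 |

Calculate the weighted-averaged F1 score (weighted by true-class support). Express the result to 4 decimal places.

Per-class F1 score (2·TP/(2·TP+FP+FN)):
  A: TP=50, FP=13+14=27, FN=18+14=32 → 100/159 = 0.62893
  B: TP=35, FP=18+14=32, FN=13+9=22 → 70/124 = 0.56452
  C: TP=32, FP=14+9=23, FN=14+14=28 → 64/115 = 0.55652
Weighted-F1 score = Σ (supportᵢ/N)·F1 scoreᵢ with N=199: (82/199)·0.62893 + (57/199)·0.56452 + (60/199)·0.55652 = 0.5886

0.5886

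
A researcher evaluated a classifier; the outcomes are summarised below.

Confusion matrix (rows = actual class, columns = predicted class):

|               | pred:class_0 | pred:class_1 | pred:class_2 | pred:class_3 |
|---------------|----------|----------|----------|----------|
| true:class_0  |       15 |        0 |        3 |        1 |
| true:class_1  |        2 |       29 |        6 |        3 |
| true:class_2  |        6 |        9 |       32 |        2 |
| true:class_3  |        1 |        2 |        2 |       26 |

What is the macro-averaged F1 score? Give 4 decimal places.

Per-class F1 score (2·TP/(2·TP+FP+FN)):
  class_0: TP=15, FP=2+6+1=9, FN=0+3+1=4 → 30/43 = 0.69767
  class_1: TP=29, FP=0+9+2=11, FN=2+6+3=11 → 58/80 = 0.72500
  class_2: TP=32, FP=3+6+2=11, FN=6+9+2=17 → 64/92 = 0.69565
  class_3: TP=26, FP=1+3+2=6, FN=1+2+2=5 → 52/63 = 0.82540
Macro-F1 score = mean = (0.69767 + 0.72500 + 0.69565 + 0.82540) / 4 = 0.7359

0.7359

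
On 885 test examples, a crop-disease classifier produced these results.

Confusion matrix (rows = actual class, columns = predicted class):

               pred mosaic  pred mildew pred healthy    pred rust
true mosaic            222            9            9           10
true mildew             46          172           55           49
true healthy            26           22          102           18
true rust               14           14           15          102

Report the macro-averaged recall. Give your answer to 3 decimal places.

Per-class recall (TP/(TP+FN)):
  mosaic: TP=222, FN=9+9+10=28 → 222/250 = 0.8880
  mildew: TP=172, FN=46+55+49=150 → 172/322 = 0.5342
  healthy: TP=102, FN=26+22+18=66 → 102/168 = 0.6071
  rust: TP=102, FN=14+14+15=43 → 102/145 = 0.7034
Macro-recall = mean = (0.8880 + 0.5342 + 0.6071 + 0.7034) / 4 = 0.683

0.683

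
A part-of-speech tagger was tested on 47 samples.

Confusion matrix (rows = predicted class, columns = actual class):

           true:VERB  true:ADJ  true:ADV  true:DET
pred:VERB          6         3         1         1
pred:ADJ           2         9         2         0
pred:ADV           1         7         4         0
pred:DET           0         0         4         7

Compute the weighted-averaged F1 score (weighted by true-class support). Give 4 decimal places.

0.5491

Per-class F1 score (2·TP/(2·TP+FP+FN)):
  VERB: TP=6, FP=3+1+1=5, FN=2+1+0=3 → 12/20 = 0.60000
  ADJ: TP=9, FP=2+2+0=4, FN=3+7+0=10 → 18/32 = 0.56250
  ADV: TP=4, FP=1+7+0=8, FN=1+2+4=7 → 8/23 = 0.34783
  DET: TP=7, FP=0+0+4=4, FN=1+0+0=1 → 14/19 = 0.73684
Weighted-F1 score = Σ (supportᵢ/N)·F1 scoreᵢ with N=47: (9/47)·0.60000 + (19/47)·0.56250 + (11/47)·0.34783 + (8/47)·0.73684 = 0.5491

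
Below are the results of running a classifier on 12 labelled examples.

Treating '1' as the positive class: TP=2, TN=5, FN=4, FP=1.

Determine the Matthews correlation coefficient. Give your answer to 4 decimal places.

0.1925

MCC = (TP·TN − FP·FN) / √((TP+FP)(TP+FN)(TN+FP)(TN+FN))
Numerator = 2·5 − 1·4 = 6
Denominator = √(3·6·6·9) = √972 = 31.1769
MCC = 6 / 31.1769 = 0.1925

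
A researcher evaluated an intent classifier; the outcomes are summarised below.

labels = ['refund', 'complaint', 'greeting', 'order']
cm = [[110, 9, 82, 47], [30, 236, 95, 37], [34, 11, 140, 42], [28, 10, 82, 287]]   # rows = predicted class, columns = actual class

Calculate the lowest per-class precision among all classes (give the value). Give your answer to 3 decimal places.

0.444

Per-class precision (TP/(TP+FP)):
  refund: TP=110, FP=9+82+47=138 → 110/248 = 0.4435
  complaint: TP=236, FP=30+95+37=162 → 236/398 = 0.5930
  greeting: TP=140, FP=34+11+42=87 → 140/227 = 0.6167
  order: TP=287, FP=28+10+82=120 → 287/407 = 0.7052
Lowest is class 'refund' with precision = 0.444.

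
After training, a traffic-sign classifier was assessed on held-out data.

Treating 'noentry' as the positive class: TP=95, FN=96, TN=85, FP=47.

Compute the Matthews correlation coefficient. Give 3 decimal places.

0.140

MCC = (TP·TN − FP·FN) / √((TP+FP)(TP+FN)(TN+FP)(TN+FN))
Numerator = 95·85 − 47·96 = 3563
Denominator = √(142·191·132·181) = √647998824 = 25455.8210
MCC = 3563 / 25455.8210 = 0.140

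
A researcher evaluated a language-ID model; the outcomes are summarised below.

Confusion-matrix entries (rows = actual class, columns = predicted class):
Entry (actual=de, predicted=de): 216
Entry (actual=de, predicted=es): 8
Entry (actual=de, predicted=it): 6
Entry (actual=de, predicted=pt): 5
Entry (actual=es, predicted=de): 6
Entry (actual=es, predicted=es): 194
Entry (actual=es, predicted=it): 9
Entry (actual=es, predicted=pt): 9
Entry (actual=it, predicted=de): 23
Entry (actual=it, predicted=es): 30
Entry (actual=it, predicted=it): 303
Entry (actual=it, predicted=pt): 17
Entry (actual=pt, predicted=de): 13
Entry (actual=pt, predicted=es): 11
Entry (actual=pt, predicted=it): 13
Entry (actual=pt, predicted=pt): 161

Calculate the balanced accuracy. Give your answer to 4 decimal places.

0.8586

Balanced accuracy = mean of per-class recall.
  de: recall = 216/235 = 0.91915
  es: recall = 194/218 = 0.88991
  it: recall = 303/373 = 0.81233
  pt: recall = 161/198 = 0.81313
Mean = (0.91915 + 0.88991 + 0.81233 + 0.81313) / 4 = 0.8586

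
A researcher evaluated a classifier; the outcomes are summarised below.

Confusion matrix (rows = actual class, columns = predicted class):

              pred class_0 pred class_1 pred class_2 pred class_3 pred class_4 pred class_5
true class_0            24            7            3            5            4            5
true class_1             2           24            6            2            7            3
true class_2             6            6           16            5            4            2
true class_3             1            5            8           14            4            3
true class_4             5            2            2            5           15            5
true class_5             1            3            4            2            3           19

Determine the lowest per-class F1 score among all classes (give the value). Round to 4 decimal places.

0.4103

Per-class F1 score (2·TP/(2·TP+FP+FN)):
  class_0: TP=24, FP=2+6+1+5+1=15, FN=7+3+5+4+5=24 → 48/87 = 0.55172
  class_1: TP=24, FP=7+6+5+2+3=23, FN=2+6+2+7+3=20 → 48/91 = 0.52747
  class_2: TP=16, FP=3+6+8+2+4=23, FN=6+6+5+4+2=23 → 32/78 = 0.41026
  class_3: TP=14, FP=5+2+5+5+2=19, FN=1+5+8+4+3=21 → 28/68 = 0.41176
  class_4: TP=15, FP=4+7+4+4+3=22, FN=5+2+2+5+5=19 → 30/71 = 0.42254
  class_5: TP=19, FP=5+3+2+3+5=18, FN=1+3+4+2+3=13 → 38/69 = 0.55072
Lowest is class 'class_2' with F1 score = 0.4103.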